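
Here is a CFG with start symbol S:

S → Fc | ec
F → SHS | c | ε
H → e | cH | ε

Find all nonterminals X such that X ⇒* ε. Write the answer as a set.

{F, H}

Directly nullable (have an ε-rule): {F, H}.
Not nullable: S — each has a terminal in every rule's right-hand side or depends on a non-nullable symbol.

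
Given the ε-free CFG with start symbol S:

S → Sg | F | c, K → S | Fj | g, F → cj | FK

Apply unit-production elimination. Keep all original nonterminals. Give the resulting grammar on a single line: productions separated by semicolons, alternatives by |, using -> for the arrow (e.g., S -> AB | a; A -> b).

S -> c | FK | Sg | cj; F -> FK | cj; K -> c | g | FK | Fj | Sg | cj

Unit productions: K->S, S->F.
Unit pairs (A ⇒* B via units): (K,F), (K,S), (S,F).
S: inherits non-unit rules of {F, S} → FK | Sg | c | cj.
F: inherits non-unit rules of {F} → FK | cj.
K: inherits non-unit rules of {F, K, S} → FK | Fj | Sg | c | cj | g.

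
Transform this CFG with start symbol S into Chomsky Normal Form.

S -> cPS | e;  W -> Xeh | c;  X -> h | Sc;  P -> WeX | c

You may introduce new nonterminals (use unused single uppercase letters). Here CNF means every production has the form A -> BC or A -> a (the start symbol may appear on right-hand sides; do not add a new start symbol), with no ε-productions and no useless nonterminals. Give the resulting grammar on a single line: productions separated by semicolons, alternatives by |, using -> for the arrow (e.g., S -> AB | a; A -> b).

S -> e | BE; A -> e; B -> c; C -> h; D -> AX; E -> PS; F -> AC; P -> c | WD; W -> c | XF; X -> h | SB

No ε-productions.
No unit productions to eliminate.
TERM: introduce B -> c, A -> e, C -> h and substitute in every rule of length ≥2.
BIN: P -> WAX becomes P -> WD, D -> AX; S -> BPS becomes S -> BE, E -> PS; W -> XAC becomes W -> XF, F -> AC.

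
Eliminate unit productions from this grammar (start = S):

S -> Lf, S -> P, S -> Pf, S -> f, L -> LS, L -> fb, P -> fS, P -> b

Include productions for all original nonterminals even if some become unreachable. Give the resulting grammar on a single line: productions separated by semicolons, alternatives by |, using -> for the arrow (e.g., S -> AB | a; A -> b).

S -> b | f | Lf | Pf | fS; L -> LS | fb; P -> b | fS

Unit productions: S->P.
Unit pairs (A ⇒* B via units): (S,P).
S: inherits non-unit rules of {P, S} → Lf | Pf | b | f | fS.
L: inherits non-unit rules of {L} → LS | fb.
P: inherits non-unit rules of {P} → b | fS.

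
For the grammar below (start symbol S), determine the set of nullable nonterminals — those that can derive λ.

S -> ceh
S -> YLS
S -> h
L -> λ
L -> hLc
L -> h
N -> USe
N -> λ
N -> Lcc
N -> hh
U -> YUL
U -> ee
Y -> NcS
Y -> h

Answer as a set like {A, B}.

Directly nullable (have an ε-rule): {L, N}.
Not nullable: S, U, Y — each has a terminal in every rule's right-hand side or depends on a non-nullable symbol.

{L, N}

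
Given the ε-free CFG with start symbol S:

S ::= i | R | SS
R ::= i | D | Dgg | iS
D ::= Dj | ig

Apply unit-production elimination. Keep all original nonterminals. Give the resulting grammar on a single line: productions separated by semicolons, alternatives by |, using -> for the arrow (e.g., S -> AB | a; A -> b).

Unit productions: R->D, S->R.
Unit pairs (A ⇒* B via units): (R,D), (S,D), (S,R).
S: inherits non-unit rules of {D, R, S} → Dgg | Dj | SS | i | iS | ig.
D: inherits non-unit rules of {D} → Dj | ig.
R: inherits non-unit rules of {D, R} → Dgg | Dj | i | iS | ig.

S -> i | Dj | SS | iS | ig | Dgg; D -> Dj | ig; R -> i | Dj | iS | ig | Dgg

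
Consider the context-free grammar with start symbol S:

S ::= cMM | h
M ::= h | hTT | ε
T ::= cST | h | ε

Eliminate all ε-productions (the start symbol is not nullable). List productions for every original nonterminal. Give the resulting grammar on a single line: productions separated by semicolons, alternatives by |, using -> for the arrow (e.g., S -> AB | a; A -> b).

S -> c | h | cM | cMM; M -> h | hT | hTT; T -> h | cS | cST

Nullable set: {M, T}.
S -> cMM: M, M nullable, giving c | cM | cMM.
Drop M -> ε.
M -> hTT: T, T nullable, giving h | hT | hTT.
Drop T -> ε.
T -> cST: T nullable, giving cS | cST.
Unchanged (no nullable symbols): S -> h; M -> h; T -> h.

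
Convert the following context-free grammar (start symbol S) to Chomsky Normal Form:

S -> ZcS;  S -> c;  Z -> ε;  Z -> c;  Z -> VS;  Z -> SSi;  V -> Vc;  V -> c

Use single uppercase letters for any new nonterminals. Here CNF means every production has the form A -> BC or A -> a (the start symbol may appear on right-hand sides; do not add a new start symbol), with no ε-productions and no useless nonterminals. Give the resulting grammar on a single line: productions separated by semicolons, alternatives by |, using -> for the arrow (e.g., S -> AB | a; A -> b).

S -> c | AS | ZC; A -> c; B -> i; C -> AS; D -> SB; V -> c | VA; Z -> c | SD | VS

Nullable: {Z}; after ε-elimination: S -> c | cS | ZcS; V -> c | Vc; Z -> c | VS | SSi.
No unit productions to eliminate.
TERM: introduce A -> c, B -> i and substitute in every rule of length ≥2.
BIN: S -> ZAS becomes S -> ZC, C -> AS; Z -> SSB becomes Z -> SD, D -> SB.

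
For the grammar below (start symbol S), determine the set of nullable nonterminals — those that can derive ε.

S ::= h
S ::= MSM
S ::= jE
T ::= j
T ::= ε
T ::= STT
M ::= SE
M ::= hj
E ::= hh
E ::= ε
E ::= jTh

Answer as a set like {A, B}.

{E, T}

Directly nullable (have an ε-rule): {E, T}.
Not nullable: M, S — each has a terminal in every rule's right-hand side or depends on a non-nullable symbol.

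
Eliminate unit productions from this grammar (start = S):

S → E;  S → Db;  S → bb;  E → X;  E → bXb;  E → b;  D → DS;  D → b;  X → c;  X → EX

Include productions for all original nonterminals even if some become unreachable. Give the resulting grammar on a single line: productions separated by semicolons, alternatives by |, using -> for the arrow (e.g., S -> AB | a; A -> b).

S -> b | c | Db | EX | bb | bXb; D -> b | DS; E -> b | c | EX | bXb; X -> c | EX

Unit productions: E->X, S->E.
Unit pairs (A ⇒* B via units): (E,X), (S,E), (S,X).
S: inherits non-unit rules of {E, S, X} → Db | EX | b | bXb | bb | c.
D: inherits non-unit rules of {D} → DS | b.
E: inherits non-unit rules of {E, X} → EX | b | bXb | c.
X: inherits non-unit rules of {X} → EX | c.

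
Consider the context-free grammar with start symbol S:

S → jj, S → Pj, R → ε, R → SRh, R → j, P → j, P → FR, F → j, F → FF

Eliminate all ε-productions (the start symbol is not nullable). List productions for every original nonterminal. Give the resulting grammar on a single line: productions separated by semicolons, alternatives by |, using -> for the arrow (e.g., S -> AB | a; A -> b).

Nullable set: {R}.
P -> FR: R nullable, giving F | FR.
Drop R -> ε.
R -> SRh: R nullable, giving SRh | Sh.
Unchanged (no nullable symbols): S -> Pj; S -> jj; F -> FF; F -> j; P -> j; R -> j.

S -> Pj | jj; F -> j | FF; P -> F | j | FR; R -> j | Sh | SRh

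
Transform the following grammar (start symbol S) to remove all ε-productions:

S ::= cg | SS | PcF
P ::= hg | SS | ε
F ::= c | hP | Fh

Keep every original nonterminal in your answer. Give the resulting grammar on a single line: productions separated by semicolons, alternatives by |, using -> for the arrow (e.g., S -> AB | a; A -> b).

Nullable set: {P}.
S -> PcF: P nullable, giving PcF | cF.
F -> hP: P nullable, giving h | hP.
Drop P -> ε.
Unchanged (no nullable symbols): S -> SS; S -> cg; F -> Fh; F -> c; P -> SS; P -> hg.

S -> SS | cF | cg | PcF; F -> c | h | Fh | hP; P -> SS | hg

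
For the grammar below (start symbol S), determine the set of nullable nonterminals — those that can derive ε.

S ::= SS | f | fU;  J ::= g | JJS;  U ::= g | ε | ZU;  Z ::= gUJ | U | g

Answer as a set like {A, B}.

Directly nullable (have an ε-rule): {U}.
Z is nullable via Z -> U (every symbol on the right is already known nullable).
Not nullable: J, S — each has a terminal in every rule's right-hand side or depends on a non-nullable symbol.

{U, Z}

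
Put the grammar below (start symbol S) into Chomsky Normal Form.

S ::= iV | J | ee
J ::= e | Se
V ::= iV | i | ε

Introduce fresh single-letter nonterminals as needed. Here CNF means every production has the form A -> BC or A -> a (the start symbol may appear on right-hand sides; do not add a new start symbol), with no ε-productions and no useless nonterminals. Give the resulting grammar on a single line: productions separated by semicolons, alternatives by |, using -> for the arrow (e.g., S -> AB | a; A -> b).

S -> e | i | AA | BV | SA; A -> e; B -> i; V -> i | BV

Nullable: {V}; after ε-elimination: S -> J | i | ee | iV; J -> e | Se; V -> i | iV.
After unit-elimination: S -> e | i | Se | ee | iV; J -> e | Se; V -> i | iV.
TERM: introduce A -> e, B -> i and substitute in every rule of length ≥2.
Drop unreachable/unproductive: J.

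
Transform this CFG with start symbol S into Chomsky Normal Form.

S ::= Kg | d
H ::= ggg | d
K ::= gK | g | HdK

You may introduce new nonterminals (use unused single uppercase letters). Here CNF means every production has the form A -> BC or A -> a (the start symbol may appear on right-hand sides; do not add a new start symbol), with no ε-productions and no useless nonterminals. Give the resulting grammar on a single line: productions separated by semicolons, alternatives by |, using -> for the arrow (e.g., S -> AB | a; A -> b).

S -> d | KA; A -> g; B -> d; C -> AA; D -> BK; H -> d | AC; K -> g | AK | HD

No ε-productions.
No unit productions to eliminate.
TERM: introduce B -> d, A -> g and substitute in every rule of length ≥2.
BIN: H -> AAA becomes H -> AC, C -> AA; K -> HBK becomes K -> HD, D -> BK.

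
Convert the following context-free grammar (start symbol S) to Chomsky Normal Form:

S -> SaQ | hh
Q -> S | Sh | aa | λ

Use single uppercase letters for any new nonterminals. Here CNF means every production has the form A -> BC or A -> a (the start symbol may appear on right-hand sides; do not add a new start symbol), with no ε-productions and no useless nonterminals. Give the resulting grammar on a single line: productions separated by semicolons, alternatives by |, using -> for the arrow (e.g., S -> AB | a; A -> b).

Nullable: {Q}; after ε-elimination: S -> Sa | hh | SaQ; Q -> S | Sh | aa.
After unit-elimination: S -> Sa | hh | SaQ; Q -> Sa | Sh | aa | hh | SaQ.
TERM: introduce A -> a, B -> h and substitute in every rule of length ≥2.
BIN: Q -> SAQ becomes Q -> SC, C -> AQ; S -> SAQ becomes S -> SD, D -> AQ.

S -> BB | SA | SD; A -> a; B -> h; C -> AQ; D -> AQ; Q -> AA | BB | SA | SB | SC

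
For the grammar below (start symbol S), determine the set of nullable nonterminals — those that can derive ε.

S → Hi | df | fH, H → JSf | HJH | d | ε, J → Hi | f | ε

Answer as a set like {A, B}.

Directly nullable (have an ε-rule): {H, J}.
Not nullable: S — each has a terminal in every rule's right-hand side or depends on a non-nullable symbol.

{H, J}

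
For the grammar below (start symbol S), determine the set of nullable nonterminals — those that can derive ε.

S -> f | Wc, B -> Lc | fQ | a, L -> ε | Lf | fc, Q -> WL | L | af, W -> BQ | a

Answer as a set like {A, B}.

Directly nullable (have an ε-rule): {L}.
Q is nullable via Q -> L (every symbol on the right is already known nullable).
Not nullable: B, S, W — each has a terminal in every rule's right-hand side or depends on a non-nullable symbol.

{L, Q}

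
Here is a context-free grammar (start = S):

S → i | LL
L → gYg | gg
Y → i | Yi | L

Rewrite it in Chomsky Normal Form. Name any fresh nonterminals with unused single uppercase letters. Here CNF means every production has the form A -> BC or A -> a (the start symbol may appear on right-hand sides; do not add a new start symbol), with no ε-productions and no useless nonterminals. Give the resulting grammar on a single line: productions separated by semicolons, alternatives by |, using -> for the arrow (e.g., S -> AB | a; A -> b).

No ε-productions.
After unit-elimination: S -> i | LL; L -> gg | gYg; Y -> i | Yi | gg | gYg.
TERM: introduce A -> g, B -> i and substitute in every rule of length ≥2.
BIN: L -> AYA becomes L -> AC, C -> YA; Y -> AYA becomes Y -> AD, D -> YA.

S -> i | LL; A -> g; B -> i; C -> YA; D -> YA; L -> AA | AC; Y -> i | AA | AD | YB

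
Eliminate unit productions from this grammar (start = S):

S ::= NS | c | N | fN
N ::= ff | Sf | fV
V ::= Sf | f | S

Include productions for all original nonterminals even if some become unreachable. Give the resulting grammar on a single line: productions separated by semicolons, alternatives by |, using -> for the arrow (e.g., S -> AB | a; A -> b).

S -> c | NS | Sf | fN | fV | ff; N -> Sf | fV | ff; V -> c | f | NS | Sf | fN | fV | ff

Unit productions: S->N, V->S.
Unit pairs (A ⇒* B via units): (S,N), (V,N), (V,S).
S: inherits non-unit rules of {N, S} → NS | Sf | c | fN | fV | ff.
N: inherits non-unit rules of {N} → Sf | fV | ff.
V: inherits non-unit rules of {N, S, V} → NS | Sf | c | f | fN | fV | ff.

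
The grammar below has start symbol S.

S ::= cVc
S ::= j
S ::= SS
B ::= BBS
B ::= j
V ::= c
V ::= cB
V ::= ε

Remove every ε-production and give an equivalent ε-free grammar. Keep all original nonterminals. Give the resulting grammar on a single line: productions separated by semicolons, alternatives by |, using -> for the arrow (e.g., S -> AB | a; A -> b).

S -> j | SS | cc | cVc; B -> j | BBS; V -> c | cB

Nullable set: {V}.
S -> cVc: V nullable, giving cVc | cc.
Drop V -> ε.
Unchanged (no nullable symbols): S -> SS; S -> j; B -> BBS; B -> j; V -> c; V -> cB.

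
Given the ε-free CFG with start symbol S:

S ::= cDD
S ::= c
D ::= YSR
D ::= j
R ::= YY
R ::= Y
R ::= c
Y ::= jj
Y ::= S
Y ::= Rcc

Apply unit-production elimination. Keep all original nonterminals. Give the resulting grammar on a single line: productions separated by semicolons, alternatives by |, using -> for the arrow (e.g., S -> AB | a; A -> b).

Unit productions: R->Y, Y->S.
Unit pairs (A ⇒* B via units): (R,S), (R,Y), (Y,S).
S: inherits non-unit rules of {S} → c | cDD.
D: inherits non-unit rules of {D} → YSR | j.
R: inherits non-unit rules of {R, S, Y} → Rcc | YY | c | cDD | jj.
Y: inherits non-unit rules of {S, Y} → Rcc | c | cDD | jj.

S -> c | cDD; D -> j | YSR; R -> c | YY | jj | Rcc | cDD; Y -> c | jj | Rcc | cDD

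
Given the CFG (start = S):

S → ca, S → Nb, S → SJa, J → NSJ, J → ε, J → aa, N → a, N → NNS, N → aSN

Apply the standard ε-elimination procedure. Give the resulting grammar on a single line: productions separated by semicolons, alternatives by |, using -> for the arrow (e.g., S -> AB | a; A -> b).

S -> Nb | Sa | ca | SJa; J -> NS | aa | NSJ; N -> a | NNS | aSN

Nullable set: {J}.
S -> SJa: J nullable, giving SJa | Sa.
Drop J -> ε.
J -> NSJ: J nullable, giving NS | NSJ.
Unchanged (no nullable symbols): S -> Nb; S -> ca; J -> aa; N -> NNS; N -> a; N -> aSN.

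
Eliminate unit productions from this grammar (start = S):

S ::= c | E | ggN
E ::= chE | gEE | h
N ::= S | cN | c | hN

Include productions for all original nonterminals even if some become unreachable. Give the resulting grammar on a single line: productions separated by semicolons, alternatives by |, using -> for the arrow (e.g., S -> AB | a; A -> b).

Unit productions: N->S, S->E.
Unit pairs (A ⇒* B via units): (N,E), (N,S), (S,E).
S: inherits non-unit rules of {E, S} → c | chE | gEE | ggN | h.
E: inherits non-unit rules of {E} → chE | gEE | h.
N: inherits non-unit rules of {E, N, S} → c | cN | chE | gEE | ggN | h | hN.

S -> c | h | chE | gEE | ggN; E -> h | chE | gEE; N -> c | h | cN | hN | chE | gEE | ggN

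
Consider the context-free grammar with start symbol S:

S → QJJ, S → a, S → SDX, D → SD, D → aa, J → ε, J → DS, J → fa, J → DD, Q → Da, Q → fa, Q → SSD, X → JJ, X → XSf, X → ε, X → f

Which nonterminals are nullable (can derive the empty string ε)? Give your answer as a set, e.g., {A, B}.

{J, X}

Directly nullable (have an ε-rule): {J, X}.
Not nullable: D, Q, S — each has a terminal in every rule's right-hand side or depends on a non-nullable symbol.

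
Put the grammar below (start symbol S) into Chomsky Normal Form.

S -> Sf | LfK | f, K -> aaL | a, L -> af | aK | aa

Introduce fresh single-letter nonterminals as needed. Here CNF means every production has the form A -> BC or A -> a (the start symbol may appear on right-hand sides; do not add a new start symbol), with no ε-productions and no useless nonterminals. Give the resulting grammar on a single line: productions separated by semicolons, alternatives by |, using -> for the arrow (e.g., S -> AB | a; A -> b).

No ε-productions.
No unit productions to eliminate.
TERM: introduce A -> a, B -> f and substitute in every rule of length ≥2.
BIN: K -> AAL becomes K -> AC, C -> AL; S -> LBK becomes S -> LD, D -> BK.

S -> f | LD | SB; A -> a; B -> f; C -> AL; D -> BK; K -> a | AC; L -> AA | AB | AK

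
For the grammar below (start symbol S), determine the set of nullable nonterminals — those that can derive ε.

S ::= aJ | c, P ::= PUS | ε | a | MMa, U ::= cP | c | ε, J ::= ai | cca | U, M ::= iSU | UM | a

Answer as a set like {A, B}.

Directly nullable (have an ε-rule): {P, U}.
J is nullable via J -> U (every symbol on the right is already known nullable).
Not nullable: M, S — each has a terminal in every rule's right-hand side or depends on a non-nullable symbol.

{J, P, U}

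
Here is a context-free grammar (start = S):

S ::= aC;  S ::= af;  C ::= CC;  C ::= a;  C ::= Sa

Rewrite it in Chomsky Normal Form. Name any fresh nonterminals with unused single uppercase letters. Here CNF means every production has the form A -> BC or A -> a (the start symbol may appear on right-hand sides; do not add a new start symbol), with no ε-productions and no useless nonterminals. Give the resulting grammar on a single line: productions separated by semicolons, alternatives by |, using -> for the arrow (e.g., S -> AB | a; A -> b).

S -> AB | AC; A -> a; B -> f; C -> a | CC | SA

No ε-productions.
No unit productions to eliminate.
TERM: introduce A -> a, B -> f and substitute in every rule of length ≥2.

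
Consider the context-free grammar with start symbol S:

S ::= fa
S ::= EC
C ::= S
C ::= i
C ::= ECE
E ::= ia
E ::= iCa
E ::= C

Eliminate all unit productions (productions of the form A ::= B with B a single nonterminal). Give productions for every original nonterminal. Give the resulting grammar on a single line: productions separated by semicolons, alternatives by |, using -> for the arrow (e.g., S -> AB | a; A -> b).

Unit productions: C->S, E->C.
Unit pairs (A ⇒* B via units): (C,S), (E,C), (E,S).
S: inherits non-unit rules of {S} → EC | fa.
C: inherits non-unit rules of {C, S} → EC | ECE | fa | i.
E: inherits non-unit rules of {C, E, S} → EC | ECE | fa | i | iCa | ia.

S -> EC | fa; C -> i | EC | fa | ECE; E -> i | EC | fa | ia | ECE | iCa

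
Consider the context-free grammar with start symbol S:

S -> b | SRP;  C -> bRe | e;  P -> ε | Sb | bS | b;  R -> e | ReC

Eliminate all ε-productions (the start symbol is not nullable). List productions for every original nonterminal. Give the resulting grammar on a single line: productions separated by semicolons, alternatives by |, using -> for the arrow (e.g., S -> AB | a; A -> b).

S -> b | SR | SRP; C -> e | bRe; P -> b | Sb | bS; R -> e | ReC

Nullable set: {P}.
S -> SRP: P nullable, giving SR | SRP.
Drop P -> ε.
Unchanged (no nullable symbols): S -> b; C -> bRe; C -> e; P -> Sb; P -> b; P -> bS; R -> ReC; R -> e.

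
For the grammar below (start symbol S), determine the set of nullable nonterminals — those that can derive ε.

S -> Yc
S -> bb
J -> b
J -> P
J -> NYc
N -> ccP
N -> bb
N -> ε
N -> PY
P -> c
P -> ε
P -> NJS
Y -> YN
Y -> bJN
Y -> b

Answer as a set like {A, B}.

{J, N, P}

Directly nullable (have an ε-rule): {N, P}.
J is nullable via J -> P (every symbol on the right is already known nullable).
Not nullable: S, Y — each has a terminal in every rule's right-hand side or depends on a non-nullable symbol.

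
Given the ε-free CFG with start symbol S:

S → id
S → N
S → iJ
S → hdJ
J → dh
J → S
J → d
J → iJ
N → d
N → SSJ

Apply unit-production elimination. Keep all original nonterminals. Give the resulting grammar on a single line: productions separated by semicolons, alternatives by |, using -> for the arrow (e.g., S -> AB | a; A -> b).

Unit productions: J->S, S->N.
Unit pairs (A ⇒* B via units): (J,N), (J,S), (S,N).
S: inherits non-unit rules of {N, S} → SSJ | d | hdJ | iJ | id.
J: inherits non-unit rules of {J, N, S} → SSJ | d | dh | hdJ | iJ | id.
N: inherits non-unit rules of {N} → SSJ | d.

S -> d | iJ | id | SSJ | hdJ; J -> d | dh | iJ | id | SSJ | hdJ; N -> d | SSJ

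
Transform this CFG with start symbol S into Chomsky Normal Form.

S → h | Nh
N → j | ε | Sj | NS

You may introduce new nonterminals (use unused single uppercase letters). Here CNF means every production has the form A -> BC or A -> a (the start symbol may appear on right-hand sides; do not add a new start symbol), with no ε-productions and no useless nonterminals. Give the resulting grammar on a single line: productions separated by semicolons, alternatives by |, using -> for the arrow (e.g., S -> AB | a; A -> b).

Nullable: {N}; after ε-elimination: S -> h | Nh; N -> S | j | NS | Sj.
After unit-elimination: S -> h | Nh; N -> h | j | NS | Nh | Sj.
TERM: introduce A -> h, B -> j and substitute in every rule of length ≥2.

S -> h | NA; A -> h; B -> j; N -> h | j | NA | NS | SB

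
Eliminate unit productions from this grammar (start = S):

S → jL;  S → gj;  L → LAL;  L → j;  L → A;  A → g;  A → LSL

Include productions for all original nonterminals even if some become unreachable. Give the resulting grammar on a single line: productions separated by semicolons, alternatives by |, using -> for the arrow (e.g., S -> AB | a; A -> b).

Unit productions: L->A.
Unit pairs (A ⇒* B via units): (L,A).
S: inherits non-unit rules of {S} → gj | jL.
A: inherits non-unit rules of {A} → LSL | g.
L: inherits non-unit rules of {A, L} → LAL | LSL | g | j.

S -> gj | jL; A -> g | LSL; L -> g | j | LAL | LSL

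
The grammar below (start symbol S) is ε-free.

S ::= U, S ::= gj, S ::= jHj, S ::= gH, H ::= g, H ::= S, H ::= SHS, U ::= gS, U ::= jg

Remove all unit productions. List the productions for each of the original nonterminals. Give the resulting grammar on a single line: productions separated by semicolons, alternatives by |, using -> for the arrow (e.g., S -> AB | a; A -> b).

S -> gH | gS | gj | jg | jHj; H -> g | gH | gS | gj | jg | SHS | jHj; U -> gS | jg

Unit productions: H->S, S->U.
Unit pairs (A ⇒* B via units): (H,S), (H,U), (S,U).
S: inherits non-unit rules of {S, U} → gH | gS | gj | jHj | jg.
H: inherits non-unit rules of {H, S, U} → SHS | g | gH | gS | gj | jHj | jg.
U: inherits non-unit rules of {U} → gS | jg.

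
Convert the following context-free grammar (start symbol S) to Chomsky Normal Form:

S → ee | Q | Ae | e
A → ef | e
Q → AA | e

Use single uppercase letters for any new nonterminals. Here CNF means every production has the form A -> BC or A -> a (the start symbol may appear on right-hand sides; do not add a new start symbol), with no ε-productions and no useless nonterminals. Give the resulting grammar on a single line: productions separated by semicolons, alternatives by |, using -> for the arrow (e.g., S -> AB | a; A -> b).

No ε-productions.
After unit-elimination: S -> e | AA | Ae | ee; A -> e | ef; Q -> e | AA.
TERM: introduce B -> e, C -> f and substitute in every rule of length ≥2.
Drop unreachable/unproductive: Q.

S -> e | AA | AB | BB; A -> e | BC; B -> e; C -> f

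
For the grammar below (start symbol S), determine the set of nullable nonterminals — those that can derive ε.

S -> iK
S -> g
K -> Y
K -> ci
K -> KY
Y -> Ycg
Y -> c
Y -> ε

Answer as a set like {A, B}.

{K, Y}

Directly nullable (have an ε-rule): {Y}.
K is nullable via K -> Y (every symbol on the right is already known nullable).
Not nullable: S — each has a terminal in every rule's right-hand side or depends on a non-nullable symbol.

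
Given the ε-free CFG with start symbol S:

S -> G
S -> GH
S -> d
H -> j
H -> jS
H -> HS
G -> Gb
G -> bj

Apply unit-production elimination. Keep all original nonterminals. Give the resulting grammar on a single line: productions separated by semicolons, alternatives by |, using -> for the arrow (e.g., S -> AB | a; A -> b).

Unit productions: S->G.
Unit pairs (A ⇒* B via units): (S,G).
S: inherits non-unit rules of {G, S} → GH | Gb | bj | d.
G: inherits non-unit rules of {G} → Gb | bj.
H: inherits non-unit rules of {H} → HS | j | jS.

S -> d | GH | Gb | bj; G -> Gb | bj; H -> j | HS | jS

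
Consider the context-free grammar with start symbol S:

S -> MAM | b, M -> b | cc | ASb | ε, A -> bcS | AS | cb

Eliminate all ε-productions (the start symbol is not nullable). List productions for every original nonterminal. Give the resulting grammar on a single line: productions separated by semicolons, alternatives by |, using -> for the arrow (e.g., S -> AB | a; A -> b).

S -> A | b | AM | MA | MAM; A -> AS | cb | bcS; M -> b | cc | ASb

Nullable set: {M}.
S -> MAM: M, M nullable, giving A | AM | MA | MAM.
Drop M -> ε.
Unchanged (no nullable symbols): S -> b; A -> AS; A -> bcS; A -> cb; M -> ASb; M -> b; M -> cc.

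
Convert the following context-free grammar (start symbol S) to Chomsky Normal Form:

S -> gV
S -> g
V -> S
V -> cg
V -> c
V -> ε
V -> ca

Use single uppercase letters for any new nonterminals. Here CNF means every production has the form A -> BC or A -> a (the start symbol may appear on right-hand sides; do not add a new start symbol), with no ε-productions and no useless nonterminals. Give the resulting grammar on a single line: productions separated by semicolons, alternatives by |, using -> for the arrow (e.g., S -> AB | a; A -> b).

Nullable: {V}; after ε-elimination: S -> g | gV; V -> S | c | ca | cg.
After unit-elimination: S -> g | gV; V -> c | g | ca | cg | gV.
TERM: introduce C -> a, B -> c, A -> g and substitute in every rule of length ≥2.

S -> g | AV; A -> g; B -> c; C -> a; V -> c | g | AV | BA | BC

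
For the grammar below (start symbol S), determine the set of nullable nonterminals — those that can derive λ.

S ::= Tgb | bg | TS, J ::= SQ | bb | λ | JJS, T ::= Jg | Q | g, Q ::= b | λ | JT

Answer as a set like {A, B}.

Directly nullable (have an ε-rule): {J, Q}.
T is nullable via T -> Q (every symbol on the right is already known nullable).
Not nullable: S — each has a terminal in every rule's right-hand side or depends on a non-nullable symbol.

{J, Q, T}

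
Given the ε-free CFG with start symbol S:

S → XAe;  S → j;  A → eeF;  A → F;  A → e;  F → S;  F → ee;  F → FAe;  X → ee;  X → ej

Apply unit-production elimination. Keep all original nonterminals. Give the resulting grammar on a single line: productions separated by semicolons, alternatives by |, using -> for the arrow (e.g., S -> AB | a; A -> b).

S -> j | XAe; A -> e | j | ee | FAe | XAe | eeF; F -> j | ee | FAe | XAe; X -> ee | ej

Unit productions: A->F, F->S.
Unit pairs (A ⇒* B via units): (A,F), (A,S), (F,S).
S: inherits non-unit rules of {S} → XAe | j.
A: inherits non-unit rules of {A, F, S} → FAe | XAe | e | ee | eeF | j.
F: inherits non-unit rules of {F, S} → FAe | XAe | ee | j.
X: inherits non-unit rules of {X} → ee | ej.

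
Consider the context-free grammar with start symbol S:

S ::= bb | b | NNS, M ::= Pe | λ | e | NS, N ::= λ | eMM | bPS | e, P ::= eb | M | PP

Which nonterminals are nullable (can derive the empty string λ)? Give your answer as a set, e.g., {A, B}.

{M, N, P}

Directly nullable (have an ε-rule): {M, N}.
P is nullable via P -> M (every symbol on the right is already known nullable).
Not nullable: S — each has a terminal in every rule's right-hand side or depends on a non-nullable symbol.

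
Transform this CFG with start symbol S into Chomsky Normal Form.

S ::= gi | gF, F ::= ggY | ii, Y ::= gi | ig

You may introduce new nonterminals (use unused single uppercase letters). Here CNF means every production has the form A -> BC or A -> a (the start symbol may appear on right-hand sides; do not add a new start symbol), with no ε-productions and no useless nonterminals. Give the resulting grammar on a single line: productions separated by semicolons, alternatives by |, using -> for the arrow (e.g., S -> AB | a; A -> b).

S -> AB | AF; A -> g; B -> i; C -> AY; F -> AC | BB; Y -> AB | BA

No ε-productions.
No unit productions to eliminate.
TERM: introduce A -> g, B -> i and substitute in every rule of length ≥2.
BIN: F -> AAY becomes F -> AC, C -> AY.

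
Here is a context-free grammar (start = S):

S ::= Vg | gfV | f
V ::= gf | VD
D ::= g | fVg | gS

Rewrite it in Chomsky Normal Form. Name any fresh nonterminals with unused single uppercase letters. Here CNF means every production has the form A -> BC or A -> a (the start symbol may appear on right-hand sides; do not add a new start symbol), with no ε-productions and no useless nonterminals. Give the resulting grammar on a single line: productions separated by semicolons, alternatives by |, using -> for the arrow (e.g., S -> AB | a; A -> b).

No ε-productions.
No unit productions to eliminate.
TERM: introduce A -> f, B -> g and substitute in every rule of length ≥2.
BIN: D -> AVB becomes D -> AC, C -> VB; S -> BAV becomes S -> BE, E -> AV.

S -> f | BE | VB; A -> f; B -> g; C -> VB; D -> g | AC | BS; E -> AV; V -> BA | VD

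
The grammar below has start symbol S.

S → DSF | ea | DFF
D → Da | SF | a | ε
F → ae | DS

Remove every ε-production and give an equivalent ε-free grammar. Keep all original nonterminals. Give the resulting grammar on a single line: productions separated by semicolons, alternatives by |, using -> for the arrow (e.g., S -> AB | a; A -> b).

Nullable set: {D}.
S -> DFF: D nullable, giving DFF | FF.
S -> DSF: D nullable, giving DSF | SF.
Drop D -> ε.
D -> Da: D nullable, giving Da | a.
F -> DS: D nullable, giving DS | S.
Unchanged (no nullable symbols): S -> ea; D -> SF; D -> a; F -> ae.

S -> FF | SF | ea | DFF | DSF; D -> a | Da | SF; F -> S | DS | ae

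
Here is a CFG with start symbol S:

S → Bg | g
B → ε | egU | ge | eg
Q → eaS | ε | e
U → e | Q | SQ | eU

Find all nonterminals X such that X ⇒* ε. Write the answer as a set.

{B, Q, U}

Directly nullable (have an ε-rule): {B, Q}.
U is nullable via U -> Q (every symbol on the right is already known nullable).
Not nullable: S — each has a terminal in every rule's right-hand side or depends on a non-nullable symbol.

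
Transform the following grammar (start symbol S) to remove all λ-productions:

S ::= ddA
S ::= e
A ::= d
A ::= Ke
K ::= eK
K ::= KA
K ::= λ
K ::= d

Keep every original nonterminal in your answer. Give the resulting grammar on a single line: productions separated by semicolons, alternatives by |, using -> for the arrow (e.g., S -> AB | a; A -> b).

S -> e | ddA; A -> d | e | Ke; K -> A | d | e | KA | eK

Nullable set: {K}.
A -> Ke: K nullable, giving Ke | e.
Drop K -> λ.
K -> KA: K nullable, giving A | KA.
K -> eK: K nullable, giving e | eK.
Unchanged (no nullable symbols): S -> ddA; S -> e; A -> d; K -> d.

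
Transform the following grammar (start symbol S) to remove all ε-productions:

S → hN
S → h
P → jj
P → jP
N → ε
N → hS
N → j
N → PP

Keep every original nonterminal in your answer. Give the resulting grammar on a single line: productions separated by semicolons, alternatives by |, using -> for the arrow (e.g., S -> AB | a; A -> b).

Nullable set: {N}.
S -> hN: N nullable, giving h | hN.
Drop N -> ε.
Unchanged (no nullable symbols): S -> h; N -> PP; N -> hS; N -> j; P -> jP; P -> jj.

S -> h | hN; N -> j | PP | hS; P -> jP | jj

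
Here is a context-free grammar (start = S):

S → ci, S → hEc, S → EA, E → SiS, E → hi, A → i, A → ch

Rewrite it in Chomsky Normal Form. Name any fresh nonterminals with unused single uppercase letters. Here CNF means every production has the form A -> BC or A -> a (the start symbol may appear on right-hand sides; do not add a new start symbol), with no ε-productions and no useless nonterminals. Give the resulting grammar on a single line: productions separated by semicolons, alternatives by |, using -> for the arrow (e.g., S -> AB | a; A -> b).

S -> BD | CG | EA; A -> i | BC; B -> c; C -> h; D -> i; E -> CD | SF; F -> DS; G -> EB

No ε-productions.
No unit productions to eliminate.
TERM: introduce B -> c, C -> h, D -> i and substitute in every rule of length ≥2.
BIN: E -> SDS becomes E -> SF, F -> DS; S -> CEB becomes S -> CG, G -> EB.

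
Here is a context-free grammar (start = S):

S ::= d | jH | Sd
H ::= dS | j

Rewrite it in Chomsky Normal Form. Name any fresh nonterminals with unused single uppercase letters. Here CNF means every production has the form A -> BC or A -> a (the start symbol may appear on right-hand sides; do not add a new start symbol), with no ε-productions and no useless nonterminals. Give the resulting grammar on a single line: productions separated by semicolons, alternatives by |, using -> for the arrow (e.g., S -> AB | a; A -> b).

No ε-productions.
No unit productions to eliminate.
TERM: introduce A -> d, B -> j and substitute in every rule of length ≥2.

S -> d | BH | SA; A -> d; B -> j; H -> j | AS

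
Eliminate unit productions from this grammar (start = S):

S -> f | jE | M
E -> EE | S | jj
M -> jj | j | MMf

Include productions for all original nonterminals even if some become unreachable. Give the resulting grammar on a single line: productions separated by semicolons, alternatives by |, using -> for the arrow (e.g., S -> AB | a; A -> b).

Unit productions: E->S, S->M.
Unit pairs (A ⇒* B via units): (E,M), (E,S), (S,M).
S: inherits non-unit rules of {M, S} → MMf | f | j | jE | jj.
E: inherits non-unit rules of {E, M, S} → EE | MMf | f | j | jE | jj.
M: inherits non-unit rules of {M} → MMf | j | jj.

S -> f | j | jE | jj | MMf; E -> f | j | EE | jE | jj | MMf; M -> j | jj | MMf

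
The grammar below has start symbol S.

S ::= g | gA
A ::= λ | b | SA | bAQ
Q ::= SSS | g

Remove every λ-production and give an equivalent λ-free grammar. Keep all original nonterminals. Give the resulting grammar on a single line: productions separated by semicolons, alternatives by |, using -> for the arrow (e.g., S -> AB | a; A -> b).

S -> g | gA; A -> S | b | SA | bQ | bAQ; Q -> g | SSS

Nullable set: {A}.
S -> gA: A nullable, giving g | gA.
Drop A -> λ.
A -> SA: A nullable, giving S | SA.
A -> bAQ: A nullable, giving bAQ | bQ.
Unchanged (no nullable symbols): S -> g; A -> b; Q -> SSS; Q -> g.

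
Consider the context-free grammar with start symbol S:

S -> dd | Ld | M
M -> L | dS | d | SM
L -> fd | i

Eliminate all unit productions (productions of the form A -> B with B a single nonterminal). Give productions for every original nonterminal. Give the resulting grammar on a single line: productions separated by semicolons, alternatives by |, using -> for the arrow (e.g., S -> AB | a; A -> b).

Unit productions: M->L, S->M.
Unit pairs (A ⇒* B via units): (M,L), (S,L), (S,M).
S: inherits non-unit rules of {L, M, S} → Ld | SM | d | dS | dd | fd | i.
L: inherits non-unit rules of {L} → fd | i.
M: inherits non-unit rules of {L, M} → SM | d | dS | fd | i.

S -> d | i | Ld | SM | dS | dd | fd; L -> i | fd; M -> d | i | SM | dS | fd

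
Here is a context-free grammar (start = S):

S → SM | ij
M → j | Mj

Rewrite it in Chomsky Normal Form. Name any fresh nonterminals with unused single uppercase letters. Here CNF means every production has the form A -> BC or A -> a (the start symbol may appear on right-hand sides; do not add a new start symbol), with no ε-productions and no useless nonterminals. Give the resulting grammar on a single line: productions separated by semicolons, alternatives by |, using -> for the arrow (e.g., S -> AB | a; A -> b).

No ε-productions.
No unit productions to eliminate.
TERM: introduce B -> i, A -> j and substitute in every rule of length ≥2.

S -> BA | SM; A -> j; B -> i; M -> j | MA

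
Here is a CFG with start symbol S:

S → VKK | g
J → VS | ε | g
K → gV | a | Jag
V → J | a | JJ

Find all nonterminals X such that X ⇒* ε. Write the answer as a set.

Directly nullable (have an ε-rule): {J}.
V is nullable via V -> J (every symbol on the right is already known nullable).
Not nullable: K, S — each has a terminal in every rule's right-hand side or depends on a non-nullable symbol.

{J, V}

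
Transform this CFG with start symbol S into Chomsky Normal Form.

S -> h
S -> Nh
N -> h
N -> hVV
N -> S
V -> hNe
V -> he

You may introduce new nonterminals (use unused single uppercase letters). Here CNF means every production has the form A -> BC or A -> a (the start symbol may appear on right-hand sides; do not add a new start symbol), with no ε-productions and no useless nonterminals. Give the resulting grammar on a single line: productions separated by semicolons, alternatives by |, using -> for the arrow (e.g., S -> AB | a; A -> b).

No ε-productions.
After unit-elimination: S -> h | Nh; N -> h | Nh | hVV; V -> he | hNe.
TERM: introduce B -> e, A -> h and substitute in every rule of length ≥2.
BIN: N -> AVV becomes N -> AC, C -> VV; V -> ANB becomes V -> AD, D -> NB.

S -> h | NA; A -> h; B -> e; C -> VV; D -> NB; N -> h | AC | NA; V -> AB | AD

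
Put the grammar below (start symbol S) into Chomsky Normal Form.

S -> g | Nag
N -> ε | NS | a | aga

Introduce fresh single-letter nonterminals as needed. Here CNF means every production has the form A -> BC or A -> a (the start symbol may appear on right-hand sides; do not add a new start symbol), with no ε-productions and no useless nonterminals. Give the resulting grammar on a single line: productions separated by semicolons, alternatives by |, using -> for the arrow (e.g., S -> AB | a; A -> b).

Nullable: {N}; after ε-elimination: S -> g | ag | Nag; N -> S | a | NS | aga.
After unit-elimination: S -> g | ag | Nag; N -> a | g | NS | ag | Nag | aga.
TERM: introduce A -> a, B -> g and substitute in every rule of length ≥2.
BIN: N -> ABA becomes N -> AC, C -> BA; N -> NAB becomes N -> ND, D -> AB; S -> NAB becomes S -> NE, E -> AB.

S -> g | AB | NE; A -> a; B -> g; C -> BA; D -> AB; E -> AB; N -> a | g | AB | AC | ND | NS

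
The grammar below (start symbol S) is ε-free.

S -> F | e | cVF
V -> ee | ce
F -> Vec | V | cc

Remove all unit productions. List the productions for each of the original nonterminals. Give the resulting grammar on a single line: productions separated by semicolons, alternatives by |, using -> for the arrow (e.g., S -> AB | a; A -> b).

S -> e | cc | ce | ee | Vec | cVF; F -> cc | ce | ee | Vec; V -> ce | ee

Unit productions: F->V, S->F.
Unit pairs (A ⇒* B via units): (F,V), (S,F), (S,V).
S: inherits non-unit rules of {F, S, V} → Vec | cVF | cc | ce | e | ee.
F: inherits non-unit rules of {F, V} → Vec | cc | ce | ee.
V: inherits non-unit rules of {V} → ce | ee.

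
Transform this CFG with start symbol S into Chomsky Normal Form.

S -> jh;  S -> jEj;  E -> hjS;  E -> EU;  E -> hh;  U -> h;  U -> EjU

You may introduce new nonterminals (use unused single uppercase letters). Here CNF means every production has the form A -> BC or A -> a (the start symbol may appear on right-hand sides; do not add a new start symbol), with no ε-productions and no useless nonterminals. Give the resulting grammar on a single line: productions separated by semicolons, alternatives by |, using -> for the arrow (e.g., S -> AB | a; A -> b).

No ε-productions.
No unit productions to eliminate.
TERM: introduce A -> h, B -> j and substitute in every rule of length ≥2.
BIN: E -> ABS becomes E -> AC, C -> BS; S -> BEB becomes S -> BD, D -> EB; U -> EBU becomes U -> EF, F -> BU.

S -> BA | BD; A -> h; B -> j; C -> BS; D -> EB; E -> AA | AC | EU; F -> BU; U -> h | EF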